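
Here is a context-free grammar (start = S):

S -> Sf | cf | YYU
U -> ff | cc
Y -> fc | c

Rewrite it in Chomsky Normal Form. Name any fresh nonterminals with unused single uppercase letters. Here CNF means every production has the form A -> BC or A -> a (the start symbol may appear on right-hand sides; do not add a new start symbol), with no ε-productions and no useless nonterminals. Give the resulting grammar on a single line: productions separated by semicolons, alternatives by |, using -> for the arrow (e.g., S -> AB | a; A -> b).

No ε-productions.
No unit productions to eliminate.
TERM: introduce B -> c, A -> f and substitute in every rule of length ≥2.
BIN: S -> YYU becomes S -> YC, C -> YU.

S -> BA | SA | YC; A -> f; B -> c; C -> YU; U -> AA | BB; Y -> c | AB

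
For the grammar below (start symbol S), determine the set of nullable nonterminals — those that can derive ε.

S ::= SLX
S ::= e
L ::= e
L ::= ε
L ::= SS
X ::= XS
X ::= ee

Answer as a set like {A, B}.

{L}

Directly nullable (have an ε-rule): {L}.
Not nullable: S, X — each has a terminal in every rule's right-hand side or depends on a non-nullable symbol.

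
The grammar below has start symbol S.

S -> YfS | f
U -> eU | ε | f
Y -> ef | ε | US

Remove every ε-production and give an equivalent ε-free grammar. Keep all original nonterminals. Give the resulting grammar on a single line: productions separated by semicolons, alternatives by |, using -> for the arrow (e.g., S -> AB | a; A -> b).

S -> f | fS | YfS; U -> e | f | eU; Y -> S | US | ef

Nullable set: {U, Y}.
S -> YfS: Y nullable, giving YfS | fS.
Drop U -> ε.
U -> eU: U nullable, giving e | eU.
Drop Y -> ε.
Y -> US: U nullable, giving S | US.
Unchanged (no nullable symbols): S -> f; U -> f; Y -> ef.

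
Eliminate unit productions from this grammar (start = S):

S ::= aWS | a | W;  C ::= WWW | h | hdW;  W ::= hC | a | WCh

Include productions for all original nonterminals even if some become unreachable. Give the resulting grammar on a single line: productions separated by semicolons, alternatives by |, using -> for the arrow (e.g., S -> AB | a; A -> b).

S -> a | hC | WCh | aWS; C -> h | WWW | hdW; W -> a | hC | WCh

Unit productions: S->W.
Unit pairs (A ⇒* B via units): (S,W).
S: inherits non-unit rules of {S, W} → WCh | a | aWS | hC.
C: inherits non-unit rules of {C} → WWW | h | hdW.
W: inherits non-unit rules of {W} → WCh | a | hC.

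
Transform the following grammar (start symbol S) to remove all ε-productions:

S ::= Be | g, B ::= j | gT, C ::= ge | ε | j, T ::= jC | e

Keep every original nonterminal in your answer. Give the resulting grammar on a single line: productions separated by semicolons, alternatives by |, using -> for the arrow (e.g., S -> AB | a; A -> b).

S -> g | Be; B -> j | gT; C -> j | ge; T -> e | j | jC

Nullable set: {C}.
Drop C -> ε.
T -> jC: C nullable, giving j | jC.
Unchanged (no nullable symbols): S -> Be; S -> g; B -> gT; B -> j; C -> ge; C -> j; T -> e.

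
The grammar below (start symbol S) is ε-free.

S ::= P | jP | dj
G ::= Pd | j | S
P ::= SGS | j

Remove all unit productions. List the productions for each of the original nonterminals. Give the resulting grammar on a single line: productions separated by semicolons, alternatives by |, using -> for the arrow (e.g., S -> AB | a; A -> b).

S -> j | dj | jP | SGS; G -> j | Pd | dj | jP | SGS; P -> j | SGS

Unit productions: G->S, S->P.
Unit pairs (A ⇒* B via units): (G,P), (G,S), (S,P).
S: inherits non-unit rules of {P, S} → SGS | dj | j | jP.
G: inherits non-unit rules of {G, P, S} → Pd | SGS | dj | j | jP.
P: inherits non-unit rules of {P} → SGS | j.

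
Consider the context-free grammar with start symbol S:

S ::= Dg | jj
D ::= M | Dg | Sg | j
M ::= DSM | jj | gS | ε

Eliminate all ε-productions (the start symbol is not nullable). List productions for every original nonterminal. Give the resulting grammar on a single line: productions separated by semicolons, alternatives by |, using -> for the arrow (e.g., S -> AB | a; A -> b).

S -> g | Dg | jj; D -> M | g | j | Dg | Sg; M -> S | DS | SM | gS | jj | DSM

Nullable set: {D, M}.
S -> Dg: D nullable, giving Dg | g.
D -> Dg: D nullable, giving Dg | g.
D -> M: M nullable, giving M.
Drop M -> ε.
M -> DSM: D, M nullable, giving DS | DSM | S | SM.
Unchanged (no nullable symbols): S -> jj; D -> Sg; D -> j; M -> gS; M -> jj.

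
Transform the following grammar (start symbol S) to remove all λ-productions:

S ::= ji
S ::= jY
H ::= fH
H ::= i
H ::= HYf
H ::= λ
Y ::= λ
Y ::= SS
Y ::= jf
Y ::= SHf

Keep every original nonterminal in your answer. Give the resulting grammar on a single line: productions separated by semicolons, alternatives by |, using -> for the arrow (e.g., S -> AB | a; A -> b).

Nullable set: {H, Y}.
S -> jY: Y nullable, giving j | jY.
Drop H -> λ.
H -> HYf: H, Y nullable, giving HYf | Hf | Yf | f.
H -> fH: H nullable, giving f | fH.
Drop Y -> λ.
Y -> SHf: H nullable, giving SHf | Sf.
Unchanged (no nullable symbols): S -> ji; H -> i; Y -> SS; Y -> jf.

S -> j | jY | ji; H -> f | i | Hf | Yf | fH | HYf; Y -> SS | Sf | jf | SHf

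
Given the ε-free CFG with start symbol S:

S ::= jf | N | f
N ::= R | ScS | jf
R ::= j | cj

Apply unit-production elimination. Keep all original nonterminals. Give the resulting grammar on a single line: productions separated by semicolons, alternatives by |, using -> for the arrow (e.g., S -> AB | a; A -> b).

Unit productions: N->R, S->N.
Unit pairs (A ⇒* B via units): (N,R), (S,N), (S,R).
S: inherits non-unit rules of {N, R, S} → ScS | cj | f | j | jf.
N: inherits non-unit rules of {N, R} → ScS | cj | j | jf.
R: inherits non-unit rules of {R} → cj | j.

S -> f | j | cj | jf | ScS; N -> j | cj | jf | ScS; R -> j | cj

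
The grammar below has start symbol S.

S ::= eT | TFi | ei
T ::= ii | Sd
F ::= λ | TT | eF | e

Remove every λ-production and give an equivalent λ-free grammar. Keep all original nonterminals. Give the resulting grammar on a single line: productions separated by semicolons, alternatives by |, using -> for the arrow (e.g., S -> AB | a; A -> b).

S -> Ti | eT | ei | TFi; F -> e | TT | eF; T -> Sd | ii

Nullable set: {F}.
S -> TFi: F nullable, giving TFi | Ti.
Drop F -> λ.
F -> eF: F nullable, giving e | eF.
Unchanged (no nullable symbols): S -> eT; S -> ei; F -> TT; F -> e; T -> Sd; T -> ii.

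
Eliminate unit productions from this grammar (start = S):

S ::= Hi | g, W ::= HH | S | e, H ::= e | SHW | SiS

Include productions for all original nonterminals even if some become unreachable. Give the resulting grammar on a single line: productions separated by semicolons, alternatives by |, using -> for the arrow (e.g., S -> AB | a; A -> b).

Unit productions: W->S.
Unit pairs (A ⇒* B via units): (W,S).
S: inherits non-unit rules of {S} → Hi | g.
H: inherits non-unit rules of {H} → SHW | SiS | e.
W: inherits non-unit rules of {S, W} → HH | Hi | e | g.

S -> g | Hi; H -> e | SHW | SiS; W -> e | g | HH | Hi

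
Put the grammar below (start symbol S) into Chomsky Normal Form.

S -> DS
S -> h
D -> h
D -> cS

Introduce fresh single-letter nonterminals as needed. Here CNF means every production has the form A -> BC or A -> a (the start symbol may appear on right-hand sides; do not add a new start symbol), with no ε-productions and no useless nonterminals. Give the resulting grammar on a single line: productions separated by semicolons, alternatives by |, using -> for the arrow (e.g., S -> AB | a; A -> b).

No ε-productions.
No unit productions to eliminate.
TERM: introduce A -> c and substitute in every rule of length ≥2.

S -> h | DS; A -> c; D -> h | AS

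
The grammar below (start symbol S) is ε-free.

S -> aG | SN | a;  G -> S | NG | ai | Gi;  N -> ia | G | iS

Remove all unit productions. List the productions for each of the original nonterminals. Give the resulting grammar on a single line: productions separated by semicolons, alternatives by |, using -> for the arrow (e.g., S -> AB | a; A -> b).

Unit productions: G->S, N->G.
Unit pairs (A ⇒* B via units): (G,S), (N,G), (N,S).
S: inherits non-unit rules of {S} → SN | a | aG.
G: inherits non-unit rules of {G, S} → Gi | NG | SN | a | aG | ai.
N: inherits non-unit rules of {G, N, S} → Gi | NG | SN | a | aG | ai | iS | ia.

S -> a | SN | aG; G -> a | Gi | NG | SN | aG | ai; N -> a | Gi | NG | SN | aG | ai | iS | ia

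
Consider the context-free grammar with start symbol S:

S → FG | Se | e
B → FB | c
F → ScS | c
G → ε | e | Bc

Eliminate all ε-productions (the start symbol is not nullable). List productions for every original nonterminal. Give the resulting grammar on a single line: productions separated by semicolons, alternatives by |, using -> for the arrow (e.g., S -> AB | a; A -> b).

Nullable set: {G}.
S -> FG: G nullable, giving F | FG.
Drop G -> ε.
Unchanged (no nullable symbols): S -> Se; S -> e; B -> FB; B -> c; F -> ScS; F -> c; G -> Bc; G -> e.

S -> F | e | FG | Se; B -> c | FB; F -> c | ScS; G -> e | Bc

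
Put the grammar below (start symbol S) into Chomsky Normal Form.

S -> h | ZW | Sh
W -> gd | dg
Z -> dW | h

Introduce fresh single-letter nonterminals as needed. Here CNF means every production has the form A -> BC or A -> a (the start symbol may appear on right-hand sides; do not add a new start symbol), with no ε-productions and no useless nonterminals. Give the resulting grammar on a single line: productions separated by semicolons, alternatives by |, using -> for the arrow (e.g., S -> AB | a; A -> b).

No ε-productions.
No unit productions to eliminate.
TERM: introduce B -> d, C -> g, A -> h and substitute in every rule of length ≥2.

S -> h | SA | ZW; A -> h; B -> d; C -> g; W -> BC | CB; Z -> h | BW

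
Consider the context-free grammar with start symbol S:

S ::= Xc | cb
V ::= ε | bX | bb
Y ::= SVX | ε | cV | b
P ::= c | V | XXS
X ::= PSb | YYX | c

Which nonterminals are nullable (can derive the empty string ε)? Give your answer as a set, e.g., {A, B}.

{P, V, Y}

Directly nullable (have an ε-rule): {V, Y}.
P is nullable via P -> V (every symbol on the right is already known nullable).
Not nullable: S, X — each has a terminal in every rule's right-hand side or depends on a non-nullable symbol.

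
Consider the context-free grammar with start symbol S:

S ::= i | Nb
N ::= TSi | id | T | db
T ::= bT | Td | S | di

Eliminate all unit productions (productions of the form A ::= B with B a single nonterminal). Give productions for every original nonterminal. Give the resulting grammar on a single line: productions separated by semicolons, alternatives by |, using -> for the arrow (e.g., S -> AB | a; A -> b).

Unit productions: N->T, T->S.
Unit pairs (A ⇒* B via units): (N,S), (N,T), (T,S).
S: inherits non-unit rules of {S} → Nb | i.
N: inherits non-unit rules of {N, S, T} → Nb | TSi | Td | bT | db | di | i | id.
T: inherits non-unit rules of {S, T} → Nb | Td | bT | di | i.

S -> i | Nb; N -> i | Nb | Td | bT | db | di | id | TSi; T -> i | Nb | Td | bT | di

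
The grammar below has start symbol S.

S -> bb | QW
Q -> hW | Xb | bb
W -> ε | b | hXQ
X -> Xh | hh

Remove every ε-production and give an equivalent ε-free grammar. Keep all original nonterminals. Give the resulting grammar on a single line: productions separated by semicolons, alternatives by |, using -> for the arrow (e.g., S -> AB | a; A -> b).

S -> Q | QW | bb; Q -> h | Xb | bb | hW; W -> b | hXQ; X -> Xh | hh

Nullable set: {W}.
S -> QW: W nullable, giving Q | QW.
Q -> hW: W nullable, giving h | hW.
Drop W -> ε.
Unchanged (no nullable symbols): S -> bb; Q -> Xb; Q -> bb; W -> b; W -> hXQ; X -> Xh; X -> hh.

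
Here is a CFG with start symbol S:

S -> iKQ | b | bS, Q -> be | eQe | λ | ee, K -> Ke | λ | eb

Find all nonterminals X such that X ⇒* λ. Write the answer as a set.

Directly nullable (have an ε-rule): {K, Q}.
Not nullable: S — each has a terminal in every rule's right-hand side or depends on a non-nullable symbol.

{K, Q}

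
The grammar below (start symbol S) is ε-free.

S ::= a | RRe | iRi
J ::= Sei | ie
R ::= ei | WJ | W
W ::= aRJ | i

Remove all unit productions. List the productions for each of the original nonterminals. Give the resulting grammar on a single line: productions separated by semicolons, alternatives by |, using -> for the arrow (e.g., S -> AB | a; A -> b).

Unit productions: R->W.
Unit pairs (A ⇒* B via units): (R,W).
S: inherits non-unit rules of {S} → RRe | a | iRi.
J: inherits non-unit rules of {J} → Sei | ie.
R: inherits non-unit rules of {R, W} → WJ | aRJ | ei | i.
W: inherits non-unit rules of {W} → aRJ | i.

S -> a | RRe | iRi; J -> ie | Sei; R -> i | WJ | ei | aRJ; W -> i | aRJ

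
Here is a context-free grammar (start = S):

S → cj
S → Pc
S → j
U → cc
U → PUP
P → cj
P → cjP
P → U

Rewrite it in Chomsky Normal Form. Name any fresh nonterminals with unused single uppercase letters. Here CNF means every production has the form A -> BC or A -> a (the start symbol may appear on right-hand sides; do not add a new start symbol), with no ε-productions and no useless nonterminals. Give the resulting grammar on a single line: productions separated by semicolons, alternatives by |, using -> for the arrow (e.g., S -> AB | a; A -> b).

No ε-productions.
After unit-elimination: S -> j | Pc | cj; P -> cc | cj | PUP | cjP; U -> cc | PUP.
TERM: introduce A -> c, B -> j and substitute in every rule of length ≥2.
BIN: P -> ABP becomes P -> AC, C -> BP; P -> PUP becomes P -> PD, D -> UP; U -> PUP becomes U -> PE, E -> UP.

S -> j | AB | PA; A -> c; B -> j; C -> BP; D -> UP; E -> UP; P -> AA | AB | AC | PD; U -> AA | PE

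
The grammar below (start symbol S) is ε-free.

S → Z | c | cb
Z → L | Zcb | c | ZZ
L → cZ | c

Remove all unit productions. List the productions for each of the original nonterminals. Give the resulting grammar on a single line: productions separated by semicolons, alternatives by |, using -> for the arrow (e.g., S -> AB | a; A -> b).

S -> c | ZZ | cZ | cb | Zcb; L -> c | cZ; Z -> c | ZZ | cZ | Zcb

Unit productions: S->Z, Z->L.
Unit pairs (A ⇒* B via units): (S,L), (S,Z), (Z,L).
S: inherits non-unit rules of {L, S, Z} → ZZ | Zcb | c | cZ | cb.
L: inherits non-unit rules of {L} → c | cZ.
Z: inherits non-unit rules of {L, Z} → ZZ | Zcb | c | cZ.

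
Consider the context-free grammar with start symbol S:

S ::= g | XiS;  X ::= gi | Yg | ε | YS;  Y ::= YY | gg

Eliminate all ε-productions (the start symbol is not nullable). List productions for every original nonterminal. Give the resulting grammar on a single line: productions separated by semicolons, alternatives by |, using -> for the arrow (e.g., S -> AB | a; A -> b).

S -> g | iS | XiS; X -> YS | Yg | gi; Y -> YY | gg

Nullable set: {X}.
S -> XiS: X nullable, giving XiS | iS.
Drop X -> ε.
Unchanged (no nullable symbols): S -> g; X -> YS; X -> Yg; X -> gi; Y -> YY; Y -> gg.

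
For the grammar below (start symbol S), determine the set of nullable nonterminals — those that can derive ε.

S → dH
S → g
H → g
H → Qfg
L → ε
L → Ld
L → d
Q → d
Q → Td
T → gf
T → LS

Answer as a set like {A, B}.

{L}

Directly nullable (have an ε-rule): {L}.
Not nullable: H, Q, S, T — each has a terminal in every rule's right-hand side or depends on a non-nullable symbol.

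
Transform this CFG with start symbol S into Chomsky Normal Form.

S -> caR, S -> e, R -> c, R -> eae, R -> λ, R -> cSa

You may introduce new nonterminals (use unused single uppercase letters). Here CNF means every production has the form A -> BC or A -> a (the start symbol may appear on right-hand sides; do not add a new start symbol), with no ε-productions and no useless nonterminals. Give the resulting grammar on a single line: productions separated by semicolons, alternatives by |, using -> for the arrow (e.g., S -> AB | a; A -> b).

S -> e | AB | AF; A -> c; B -> a; C -> e; D -> SB; E -> BC; F -> BR; R -> c | AD | CE

Nullable: {R}; after ε-elimination: S -> e | ca | caR; R -> c | cSa | eae.
No unit productions to eliminate.
TERM: introduce B -> a, A -> c, C -> e and substitute in every rule of length ≥2.
BIN: R -> ASB becomes R -> AD, D -> SB; R -> CBC becomes R -> CE, E -> BC; S -> ABR becomes S -> AF, F -> BR.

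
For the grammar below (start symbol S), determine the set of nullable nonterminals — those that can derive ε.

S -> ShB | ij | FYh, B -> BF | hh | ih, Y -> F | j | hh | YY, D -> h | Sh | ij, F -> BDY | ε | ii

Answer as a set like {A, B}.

Directly nullable (have an ε-rule): {F}.
Y is nullable via Y -> F (every symbol on the right is already known nullable).
Not nullable: B, D, S — each has a terminal in every rule's right-hand side or depends on a non-nullable symbol.

{F, Y}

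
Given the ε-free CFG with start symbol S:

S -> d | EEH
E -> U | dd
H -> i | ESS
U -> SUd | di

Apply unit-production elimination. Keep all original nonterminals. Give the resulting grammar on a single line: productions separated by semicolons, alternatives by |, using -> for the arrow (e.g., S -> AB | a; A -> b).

S -> d | EEH; E -> dd | di | SUd; H -> i | ESS; U -> di | SUd

Unit productions: E->U.
Unit pairs (A ⇒* B via units): (E,U).
S: inherits non-unit rules of {S} → EEH | d.
E: inherits non-unit rules of {E, U} → SUd | dd | di.
H: inherits non-unit rules of {H} → ESS | i.
U: inherits non-unit rules of {U} → SUd | di.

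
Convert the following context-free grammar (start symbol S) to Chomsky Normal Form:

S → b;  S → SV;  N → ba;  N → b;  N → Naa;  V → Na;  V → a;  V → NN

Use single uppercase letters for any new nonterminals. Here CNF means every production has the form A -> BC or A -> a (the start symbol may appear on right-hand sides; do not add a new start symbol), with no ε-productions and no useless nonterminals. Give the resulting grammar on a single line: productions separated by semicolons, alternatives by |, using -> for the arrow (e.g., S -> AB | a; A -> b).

S -> b | SV; A -> a; B -> b; C -> AA; N -> b | BA | NC; V -> a | NA | NN

No ε-productions.
No unit productions to eliminate.
TERM: introduce A -> a, B -> b and substitute in every rule of length ≥2.
BIN: N -> NAA becomes N -> NC, C -> AA.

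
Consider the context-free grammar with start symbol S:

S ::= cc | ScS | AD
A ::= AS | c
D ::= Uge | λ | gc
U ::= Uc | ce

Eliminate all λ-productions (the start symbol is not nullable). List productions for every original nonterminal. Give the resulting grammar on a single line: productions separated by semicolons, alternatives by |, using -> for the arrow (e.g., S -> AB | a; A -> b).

Nullable set: {D}.
S -> AD: D nullable, giving A | AD.
Drop D -> λ.
Unchanged (no nullable symbols): S -> ScS; S -> cc; A -> AS; A -> c; D -> Uge; D -> gc; U -> Uc; U -> ce.

S -> A | AD | cc | ScS; A -> c | AS; D -> gc | Uge; U -> Uc | ce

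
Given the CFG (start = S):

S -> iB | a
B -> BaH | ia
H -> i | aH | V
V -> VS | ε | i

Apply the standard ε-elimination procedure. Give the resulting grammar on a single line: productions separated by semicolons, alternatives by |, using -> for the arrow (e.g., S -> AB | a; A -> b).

Nullable set: {H, V}.
B -> BaH: H nullable, giving Ba | BaH.
H -> V: V nullable, giving V.
H -> aH: H nullable, giving a | aH.
Drop V -> ε.
V -> VS: V nullable, giving S | VS.
Unchanged (no nullable symbols): S -> a; S -> iB; B -> ia; H -> i; V -> i.

S -> a | iB; B -> Ba | ia | BaH; H -> V | a | i | aH; V -> S | i | VS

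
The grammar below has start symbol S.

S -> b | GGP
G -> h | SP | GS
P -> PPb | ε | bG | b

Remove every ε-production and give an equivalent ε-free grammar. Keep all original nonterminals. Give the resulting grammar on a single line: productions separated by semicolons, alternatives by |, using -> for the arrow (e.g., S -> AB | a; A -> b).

S -> b | GG | GGP; G -> S | h | GS | SP; P -> b | Pb | bG | PPb

Nullable set: {P}.
S -> GGP: P nullable, giving GG | GGP.
G -> SP: P nullable, giving S | SP.
Drop P -> ε.
P -> PPb: P, P nullable, giving PPb | Pb | b.
Unchanged (no nullable symbols): S -> b; G -> GS; G -> h; P -> b; P -> bG.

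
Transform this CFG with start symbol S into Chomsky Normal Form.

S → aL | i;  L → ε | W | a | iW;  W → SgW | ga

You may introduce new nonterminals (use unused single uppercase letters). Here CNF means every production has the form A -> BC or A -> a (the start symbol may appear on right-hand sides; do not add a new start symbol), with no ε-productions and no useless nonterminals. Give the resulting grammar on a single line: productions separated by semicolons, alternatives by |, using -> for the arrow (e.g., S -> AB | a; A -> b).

S -> a | i | BL; A -> g; B -> a; C -> i; D -> AW; E -> AW; L -> a | AB | CW | SD; W -> AB | SE

Nullable: {L}; after ε-elimination: S -> a | i | aL; L -> W | a | iW; W -> ga | SgW.
After unit-elimination: S -> a | i | aL; L -> a | ga | iW | SgW; W -> ga | SgW.
TERM: introduce B -> a, A -> g, C -> i and substitute in every rule of length ≥2.
BIN: L -> SAW becomes L -> SD, D -> AW; W -> SAW becomes W -> SE, E -> AW.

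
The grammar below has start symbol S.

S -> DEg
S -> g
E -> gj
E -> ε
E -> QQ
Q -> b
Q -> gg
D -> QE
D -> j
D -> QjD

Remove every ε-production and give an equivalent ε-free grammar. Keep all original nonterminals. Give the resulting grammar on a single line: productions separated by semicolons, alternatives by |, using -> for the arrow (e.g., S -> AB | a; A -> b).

S -> g | Dg | DEg; D -> Q | j | QE | QjD; E -> QQ | gj; Q -> b | gg

Nullable set: {E}.
S -> DEg: E nullable, giving DEg | Dg.
D -> QE: E nullable, giving Q | QE.
Drop E -> ε.
Unchanged (no nullable symbols): S -> g; D -> QjD; D -> j; E -> QQ; E -> gj; Q -> b; Q -> gg.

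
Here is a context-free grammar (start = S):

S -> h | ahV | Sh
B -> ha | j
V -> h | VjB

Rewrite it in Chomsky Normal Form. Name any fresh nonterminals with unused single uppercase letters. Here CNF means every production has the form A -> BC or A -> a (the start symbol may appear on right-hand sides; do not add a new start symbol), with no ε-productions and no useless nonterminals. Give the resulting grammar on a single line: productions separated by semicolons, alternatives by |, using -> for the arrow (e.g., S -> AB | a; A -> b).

S -> h | CE | SA; A -> h; B -> j | AC; C -> a; D -> j; E -> AV; F -> DB; V -> h | VF

No ε-productions.
No unit productions to eliminate.
TERM: introduce C -> a, A -> h, D -> j and substitute in every rule of length ≥2.
BIN: S -> CAV becomes S -> CE, E -> AV; V -> VDB becomes V -> VF, F -> DB.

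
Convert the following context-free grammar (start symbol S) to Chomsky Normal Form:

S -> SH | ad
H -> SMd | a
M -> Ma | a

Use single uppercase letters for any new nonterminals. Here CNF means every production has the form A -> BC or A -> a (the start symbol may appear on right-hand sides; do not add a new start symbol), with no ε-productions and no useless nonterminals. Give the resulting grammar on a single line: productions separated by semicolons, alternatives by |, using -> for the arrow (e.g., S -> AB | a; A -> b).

S -> BA | SH; A -> d; B -> a; C -> MA; H -> a | SC; M -> a | MB

No ε-productions.
No unit productions to eliminate.
TERM: introduce B -> a, A -> d and substitute in every rule of length ≥2.
BIN: H -> SMA becomes H -> SC, C -> MA.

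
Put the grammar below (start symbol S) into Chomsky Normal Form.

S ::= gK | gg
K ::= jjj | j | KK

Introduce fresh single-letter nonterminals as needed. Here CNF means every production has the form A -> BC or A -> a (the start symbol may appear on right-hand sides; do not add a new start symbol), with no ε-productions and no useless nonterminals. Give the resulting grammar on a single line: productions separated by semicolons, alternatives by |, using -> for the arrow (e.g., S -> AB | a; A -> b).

S -> BB | BK; A -> j; B -> g; C -> AA; K -> j | AC | KK

No ε-productions.
No unit productions to eliminate.
TERM: introduce B -> g, A -> j and substitute in every rule of length ≥2.
BIN: K -> AAA becomes K -> AC, C -> AA.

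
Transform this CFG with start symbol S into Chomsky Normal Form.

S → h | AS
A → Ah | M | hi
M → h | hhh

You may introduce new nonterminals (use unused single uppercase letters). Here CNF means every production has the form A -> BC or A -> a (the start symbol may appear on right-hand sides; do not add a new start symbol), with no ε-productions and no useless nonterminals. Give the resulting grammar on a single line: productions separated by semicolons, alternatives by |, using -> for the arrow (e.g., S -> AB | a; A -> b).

S -> h | AS; A -> h | AB | BC | BD; B -> h; C -> i; D -> BB

No ε-productions.
After unit-elimination: S -> h | AS; A -> h | Ah | hi | hhh; M -> h | hhh.
TERM: introduce B -> h, C -> i and substitute in every rule of length ≥2.
BIN: A -> BBB becomes A -> BD, D -> BB; M -> BBB becomes M -> BE, E -> BB.
Drop unreachable/unproductive: M.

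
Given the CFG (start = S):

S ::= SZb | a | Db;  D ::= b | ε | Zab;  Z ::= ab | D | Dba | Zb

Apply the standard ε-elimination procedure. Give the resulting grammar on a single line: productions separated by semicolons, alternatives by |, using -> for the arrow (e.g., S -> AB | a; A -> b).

S -> a | b | Db | Sb | SZb; D -> b | ab | Zab; Z -> D | b | Zb | ab | ba | Dba

Nullable set: {D, Z}.
S -> Db: D nullable, giving Db | b.
S -> SZb: Z nullable, giving SZb | Sb.
Drop D -> ε.
D -> Zab: Z nullable, giving Zab | ab.
Z -> D: D nullable, giving D.
Z -> Dba: D nullable, giving Dba | ba.
Z -> Zb: Z nullable, giving Zb | b.
Unchanged (no nullable symbols): S -> a; D -> b; Z -> ab.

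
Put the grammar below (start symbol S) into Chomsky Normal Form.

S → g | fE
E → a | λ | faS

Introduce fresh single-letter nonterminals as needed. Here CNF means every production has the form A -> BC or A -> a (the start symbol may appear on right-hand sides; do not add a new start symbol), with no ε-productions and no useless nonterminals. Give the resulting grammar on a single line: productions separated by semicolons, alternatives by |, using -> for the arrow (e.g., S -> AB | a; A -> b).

Nullable: {E}; after ε-elimination: S -> f | g | fE; E -> a | faS.
No unit productions to eliminate.
TERM: introduce B -> a, A -> f and substitute in every rule of length ≥2.
BIN: E -> ABS becomes E -> AC, C -> BS.

S -> f | g | AE; A -> f; B -> a; C -> BS; E -> a | AC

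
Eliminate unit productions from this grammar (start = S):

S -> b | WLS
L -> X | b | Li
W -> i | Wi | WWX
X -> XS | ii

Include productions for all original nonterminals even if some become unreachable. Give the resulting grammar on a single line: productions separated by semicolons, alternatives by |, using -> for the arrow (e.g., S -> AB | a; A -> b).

Unit productions: L->X.
Unit pairs (A ⇒* B via units): (L,X).
S: inherits non-unit rules of {S} → WLS | b.
L: inherits non-unit rules of {L, X} → Li | XS | b | ii.
W: inherits non-unit rules of {W} → WWX | Wi | i.
X: inherits non-unit rules of {X} → XS | ii.

S -> b | WLS; L -> b | Li | XS | ii; W -> i | Wi | WWX; X -> XS | ii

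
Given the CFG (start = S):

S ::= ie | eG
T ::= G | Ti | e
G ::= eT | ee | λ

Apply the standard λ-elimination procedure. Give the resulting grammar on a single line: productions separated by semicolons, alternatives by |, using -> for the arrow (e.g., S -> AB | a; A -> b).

Nullable set: {G, T}.
S -> eG: G nullable, giving e | eG.
Drop G -> λ.
G -> eT: T nullable, giving e | eT.
T -> G: G nullable, giving G.
T -> Ti: T nullable, giving Ti | i.
Unchanged (no nullable symbols): S -> ie; G -> ee; T -> e.

S -> e | eG | ie; G -> e | eT | ee; T -> G | e | i | Ti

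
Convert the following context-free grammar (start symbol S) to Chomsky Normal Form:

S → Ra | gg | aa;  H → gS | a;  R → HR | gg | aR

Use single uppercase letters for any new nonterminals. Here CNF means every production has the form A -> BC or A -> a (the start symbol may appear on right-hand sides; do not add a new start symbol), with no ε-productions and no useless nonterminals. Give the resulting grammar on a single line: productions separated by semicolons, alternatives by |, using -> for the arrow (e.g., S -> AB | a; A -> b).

No ε-productions.
No unit productions to eliminate.
TERM: introduce B -> a, A -> g and substitute in every rule of length ≥2.

S -> AA | BB | RB; A -> g; B -> a; H -> a | AS; R -> AA | BR | HR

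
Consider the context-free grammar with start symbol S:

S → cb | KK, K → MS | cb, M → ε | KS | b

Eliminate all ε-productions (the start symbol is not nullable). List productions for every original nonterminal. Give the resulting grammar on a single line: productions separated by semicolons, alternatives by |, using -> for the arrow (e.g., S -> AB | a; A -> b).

Nullable set: {M}.
K -> MS: M nullable, giving MS | S.
Drop M -> ε.
Unchanged (no nullable symbols): S -> KK; S -> cb; K -> cb; M -> KS; M -> b.

S -> KK | cb; K -> S | MS | cb; M -> b | KS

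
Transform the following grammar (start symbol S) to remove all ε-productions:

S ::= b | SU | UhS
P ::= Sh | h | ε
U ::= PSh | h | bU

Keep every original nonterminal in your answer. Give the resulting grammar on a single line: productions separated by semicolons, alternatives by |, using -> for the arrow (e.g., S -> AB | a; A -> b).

S -> b | SU | UhS; P -> h | Sh; U -> h | Sh | bU | PSh

Nullable set: {P}.
Drop P -> ε.
U -> PSh: P nullable, giving PSh | Sh.
Unchanged (no nullable symbols): S -> SU; S -> UhS; S -> b; P -> Sh; P -> h; U -> bU; U -> h.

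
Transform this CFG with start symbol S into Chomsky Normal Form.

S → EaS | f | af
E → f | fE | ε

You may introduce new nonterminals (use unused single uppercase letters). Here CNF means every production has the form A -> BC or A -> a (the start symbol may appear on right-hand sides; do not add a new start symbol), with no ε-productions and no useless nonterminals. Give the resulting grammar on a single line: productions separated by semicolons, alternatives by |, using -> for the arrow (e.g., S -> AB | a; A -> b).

Nullable: {E}; after ε-elimination: S -> f | aS | af | EaS; E -> f | fE.
No unit productions to eliminate.
TERM: introduce B -> a, A -> f and substitute in every rule of length ≥2.
BIN: S -> EBS becomes S -> EC, C -> BS.

S -> f | BA | BS | EC; A -> f; B -> a; C -> BS; E -> f | AE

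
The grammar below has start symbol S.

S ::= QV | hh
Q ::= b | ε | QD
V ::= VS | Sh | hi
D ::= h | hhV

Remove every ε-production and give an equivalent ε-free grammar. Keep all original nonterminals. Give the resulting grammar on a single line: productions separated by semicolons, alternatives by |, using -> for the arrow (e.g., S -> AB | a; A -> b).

S -> V | QV | hh; D -> h | hhV; Q -> D | b | QD; V -> Sh | VS | hi

Nullable set: {Q}.
S -> QV: Q nullable, giving QV | V.
Drop Q -> ε.
Q -> QD: Q nullable, giving D | QD.
Unchanged (no nullable symbols): S -> hh; D -> h; D -> hhV; Q -> b; V -> Sh; V -> VS; V -> hi.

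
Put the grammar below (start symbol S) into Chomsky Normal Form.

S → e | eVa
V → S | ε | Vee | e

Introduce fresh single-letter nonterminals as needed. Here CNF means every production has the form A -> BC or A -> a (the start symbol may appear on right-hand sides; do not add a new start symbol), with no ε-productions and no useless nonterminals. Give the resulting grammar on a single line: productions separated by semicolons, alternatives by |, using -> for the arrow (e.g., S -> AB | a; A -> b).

S -> e | AB | AC; A -> e; B -> a; C -> VB; D -> VB; E -> AA; V -> e | AA | AB | AD | VE

Nullable: {V}; after ε-elimination: S -> e | ea | eVa; V -> S | e | ee | Vee.
After unit-elimination: S -> e | ea | eVa; V -> e | ea | ee | Vee | eVa.
TERM: introduce B -> a, A -> e and substitute in every rule of length ≥2.
BIN: S -> AVB becomes S -> AC, C -> VB; V -> AVB becomes V -> AD, D -> VB; V -> VAA becomes V -> VE, E -> AA.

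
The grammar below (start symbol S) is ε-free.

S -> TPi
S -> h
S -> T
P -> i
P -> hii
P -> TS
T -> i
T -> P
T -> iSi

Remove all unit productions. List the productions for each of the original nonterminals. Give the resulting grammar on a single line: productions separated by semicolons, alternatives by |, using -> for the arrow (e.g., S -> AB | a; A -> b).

Unit productions: S->T, T->P.
Unit pairs (A ⇒* B via units): (S,P), (S,T), (T,P).
S: inherits non-unit rules of {P, S, T} → TPi | TS | h | hii | i | iSi.
P: inherits non-unit rules of {P} → TS | hii | i.
T: inherits non-unit rules of {P, T} → TS | hii | i | iSi.

S -> h | i | TS | TPi | hii | iSi; P -> i | TS | hii; T -> i | TS | hii | iSi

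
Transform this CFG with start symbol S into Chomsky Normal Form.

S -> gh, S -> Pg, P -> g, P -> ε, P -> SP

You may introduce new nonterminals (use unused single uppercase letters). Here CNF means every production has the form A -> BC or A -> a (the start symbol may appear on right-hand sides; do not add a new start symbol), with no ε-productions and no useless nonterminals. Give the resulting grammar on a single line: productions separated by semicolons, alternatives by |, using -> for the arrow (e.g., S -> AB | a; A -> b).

Nullable: {P}; after ε-elimination: S -> g | Pg | gh; P -> S | g | SP.
After unit-elimination: S -> g | Pg | gh; P -> g | Pg | SP | gh.
TERM: introduce A -> g, B -> h and substitute in every rule of length ≥2.

S -> g | AB | PA; A -> g; B -> h; P -> g | AB | PA | SP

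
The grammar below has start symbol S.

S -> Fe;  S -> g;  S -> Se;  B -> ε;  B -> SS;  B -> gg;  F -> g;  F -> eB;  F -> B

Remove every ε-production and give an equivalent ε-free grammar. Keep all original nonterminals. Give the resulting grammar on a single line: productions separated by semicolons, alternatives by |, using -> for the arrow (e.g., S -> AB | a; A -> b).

S -> e | g | Fe | Se; B -> SS | gg; F -> B | e | g | eB

Nullable set: {B, F}.
S -> Fe: F nullable, giving Fe | e.
Drop B -> ε.
F -> B: B nullable, giving B.
F -> eB: B nullable, giving e | eB.
Unchanged (no nullable symbols): S -> Se; S -> g; B -> SS; B -> gg; F -> g.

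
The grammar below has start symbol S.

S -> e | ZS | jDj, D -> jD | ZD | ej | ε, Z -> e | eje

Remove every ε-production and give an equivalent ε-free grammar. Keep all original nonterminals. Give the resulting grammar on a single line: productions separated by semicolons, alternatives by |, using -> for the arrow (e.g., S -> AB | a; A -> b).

S -> e | ZS | jj | jDj; D -> Z | j | ZD | ej | jD; Z -> e | eje

Nullable set: {D}.
S -> jDj: D nullable, giving jDj | jj.
Drop D -> ε.
D -> ZD: D nullable, giving Z | ZD.
D -> jD: D nullable, giving j | jD.
Unchanged (no nullable symbols): S -> ZS; S -> e; D -> ej; Z -> e; Z -> eje.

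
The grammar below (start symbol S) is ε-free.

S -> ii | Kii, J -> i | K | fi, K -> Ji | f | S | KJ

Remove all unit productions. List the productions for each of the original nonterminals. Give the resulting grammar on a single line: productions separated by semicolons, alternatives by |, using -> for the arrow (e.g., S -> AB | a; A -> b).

Unit productions: J->K, K->S.
Unit pairs (A ⇒* B via units): (J,K), (J,S), (K,S).
S: inherits non-unit rules of {S} → Kii | ii.
J: inherits non-unit rules of {J, K, S} → Ji | KJ | Kii | f | fi | i | ii.
K: inherits non-unit rules of {K, S} → Ji | KJ | Kii | f | ii.

S -> ii | Kii; J -> f | i | Ji | KJ | fi | ii | Kii; K -> f | Ji | KJ | ii | Kii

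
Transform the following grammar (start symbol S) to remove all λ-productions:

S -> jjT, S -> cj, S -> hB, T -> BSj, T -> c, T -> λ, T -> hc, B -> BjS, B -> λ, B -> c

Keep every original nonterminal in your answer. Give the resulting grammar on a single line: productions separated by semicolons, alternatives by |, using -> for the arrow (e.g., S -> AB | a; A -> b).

Nullable set: {B, T}.
S -> hB: B nullable, giving h | hB.
S -> jjT: T nullable, giving jj | jjT.
Drop B -> λ.
B -> BjS: B nullable, giving BjS | jS.
Drop T -> λ.
T -> BSj: B nullable, giving BSj | Sj.
Unchanged (no nullable symbols): S -> cj; B -> c; T -> c; T -> hc.

S -> h | cj | hB | jj | jjT; B -> c | jS | BjS; T -> c | Sj | hc | BSj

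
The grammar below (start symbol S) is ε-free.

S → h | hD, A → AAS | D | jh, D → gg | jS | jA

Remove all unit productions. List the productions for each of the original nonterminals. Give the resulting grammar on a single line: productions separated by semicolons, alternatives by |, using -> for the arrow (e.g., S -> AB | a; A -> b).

S -> h | hD; A -> gg | jA | jS | jh | AAS; D -> gg | jA | jS

Unit productions: A->D.
Unit pairs (A ⇒* B via units): (A,D).
S: inherits non-unit rules of {S} → h | hD.
A: inherits non-unit rules of {A, D} → AAS | gg | jA | jS | jh.
D: inherits non-unit rules of {D} → gg | jA | jS.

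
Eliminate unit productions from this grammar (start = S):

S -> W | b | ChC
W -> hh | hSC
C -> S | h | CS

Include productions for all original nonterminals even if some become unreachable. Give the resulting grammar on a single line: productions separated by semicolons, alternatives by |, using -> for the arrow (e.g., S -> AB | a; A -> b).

Unit productions: C->S, S->W.
Unit pairs (A ⇒* B via units): (C,S), (C,W), (S,W).
S: inherits non-unit rules of {S, W} → ChC | b | hSC | hh.
C: inherits non-unit rules of {C, S, W} → CS | ChC | b | h | hSC | hh.
W: inherits non-unit rules of {W} → hSC | hh.

S -> b | hh | ChC | hSC; C -> b | h | CS | hh | ChC | hSC; W -> hh | hSC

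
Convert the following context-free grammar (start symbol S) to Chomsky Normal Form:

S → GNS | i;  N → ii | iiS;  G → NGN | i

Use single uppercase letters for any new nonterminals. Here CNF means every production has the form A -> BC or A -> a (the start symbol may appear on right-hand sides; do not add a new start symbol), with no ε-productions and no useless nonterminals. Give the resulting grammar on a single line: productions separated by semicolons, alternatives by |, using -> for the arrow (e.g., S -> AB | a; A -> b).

No ε-productions.
No unit productions to eliminate.
TERM: introduce A -> i and substitute in every rule of length ≥2.
BIN: G -> NGN becomes G -> NB, B -> GN; N -> AAS becomes N -> AC, C -> AS; S -> GNS becomes S -> GD, D -> NS.

S -> i | GD; A -> i; B -> GN; C -> AS; D -> NS; G -> i | NB; N -> AA | AC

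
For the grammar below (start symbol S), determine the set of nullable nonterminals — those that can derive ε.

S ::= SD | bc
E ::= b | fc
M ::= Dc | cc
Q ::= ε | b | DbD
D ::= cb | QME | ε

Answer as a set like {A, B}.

{D, Q}

Directly nullable (have an ε-rule): {D, Q}.
Not nullable: E, M, S — each has a terminal in every rule's right-hand side or depends on a non-nullable symbol.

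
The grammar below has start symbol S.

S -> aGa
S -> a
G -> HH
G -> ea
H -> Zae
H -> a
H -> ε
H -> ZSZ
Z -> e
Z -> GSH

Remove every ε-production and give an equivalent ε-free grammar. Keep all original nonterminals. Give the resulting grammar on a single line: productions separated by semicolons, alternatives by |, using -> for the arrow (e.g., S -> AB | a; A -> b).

S -> a | aa | aGa; G -> H | HH | ea; H -> a | ZSZ | Zae; Z -> S | e | GS | SH | GSH

Nullable set: {G, H}.
S -> aGa: G nullable, giving aGa | aa.
G -> HH: H, H nullable, giving H | HH.
Drop H -> ε.
Z -> GSH: G, H nullable, giving GS | GSH | S | SH.
Unchanged (no nullable symbols): S -> a; G -> ea; H -> ZSZ; H -> Zae; H -> a; Z -> e.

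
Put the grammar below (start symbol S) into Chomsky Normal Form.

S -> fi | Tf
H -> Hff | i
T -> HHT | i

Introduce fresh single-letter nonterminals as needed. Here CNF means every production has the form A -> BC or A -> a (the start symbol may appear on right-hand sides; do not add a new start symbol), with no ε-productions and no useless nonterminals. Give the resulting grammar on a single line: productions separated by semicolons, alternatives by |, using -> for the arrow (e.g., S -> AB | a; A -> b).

No ε-productions.
No unit productions to eliminate.
TERM: introduce A -> f, B -> i and substitute in every rule of length ≥2.
BIN: H -> HAA becomes H -> HC, C -> AA; T -> HHT becomes T -> HD, D -> HT.

S -> AB | TA; A -> f; B -> i; C -> AA; D -> HT; H -> i | HC; T -> i | HD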